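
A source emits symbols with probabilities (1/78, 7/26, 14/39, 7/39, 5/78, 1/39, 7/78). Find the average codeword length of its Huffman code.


Huffman construction (repeatedly merge the two least-probable nodes; each merge adds 1 bit to every symbol beneath it): 1/78 + 1/39 = 1/26; 1/26 + 5/78 = 4/39; 7/78 + 4/39 = 5/26; 7/39 + 5/26 = 29/78; 7/26 + 14/39 = 49/78; 29/78 + 49/78 = 1. Resulting codeword lengths (in the order the probabilities were given): (5, 2, 2, 2, 4, 5, 3). L_avg = sum(p_i * l_i) = 1/78*5 + 7/26*2 + 14/39*2 + 7/39*2 + 5/78*4 + 1/39*5 + 7/78*3 = 7/3 = 2.3333

2.3333 bits


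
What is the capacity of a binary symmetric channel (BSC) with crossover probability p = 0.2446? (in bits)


H(p) = -p*log2(p) - (1-p)*log2(1-p) = -0.2446*log2(0.2446) - 0.7554*log2(0.7554) = 0.496906 + 0.305701 = 0.8026. C = 1 - H(p) = 1 - 0.8026 = 0.1974

0.1974 bits


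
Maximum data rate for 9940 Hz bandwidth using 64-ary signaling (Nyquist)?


Rate = 2 * B * log2(M) = 2 * 9940 * 6.0 = 119280.0

119280.0 bps


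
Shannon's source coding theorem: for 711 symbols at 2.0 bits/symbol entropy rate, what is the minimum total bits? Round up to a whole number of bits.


Minimum bits >= n * H = 711 * 2.0 = 1422.0, rounded up to a whole number of bits = 1422

1422 bits


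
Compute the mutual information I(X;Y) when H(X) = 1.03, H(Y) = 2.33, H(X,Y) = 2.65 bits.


I(X;Y) = H(X) + H(Y) - H(X,Y) = 1.03 + 2.33 - 2.65 = 0.71

0.71 bits


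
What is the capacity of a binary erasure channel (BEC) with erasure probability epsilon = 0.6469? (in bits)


C = 1 - epsilon = 1 - 0.6469 = 0.3531

0.3531 bits


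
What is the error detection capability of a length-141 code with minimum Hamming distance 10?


Detection capability = d_min - 1 = 10 - 1 = 9

9 errors


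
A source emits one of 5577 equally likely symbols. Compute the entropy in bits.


H = log2(n) = log2(5577) = 12.4453

12.4453 bits


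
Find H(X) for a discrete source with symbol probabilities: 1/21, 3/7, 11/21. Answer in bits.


H = -sum(p_i * log2(p_i)). Terms: -(1/21)*log2(1/21) = 0.209158; -(3/7)*log2(3/7) = 0.523882; -(11/21)*log2(11/21) = 0.488654. H = 0.209158 + 0.523882 + 0.488654 = 1.2217

1.2217 bits


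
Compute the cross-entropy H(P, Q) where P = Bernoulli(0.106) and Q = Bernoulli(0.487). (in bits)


H(P,Q) = -p*log2(q) - (1-p)*log2(1-q). -0.106*log2(0.487) = 0.110029; -0.894*log2(0.513) = 0.860895. H(P,Q) = 0.110029 + 0.860895 = 0.9709

0.9709 bits


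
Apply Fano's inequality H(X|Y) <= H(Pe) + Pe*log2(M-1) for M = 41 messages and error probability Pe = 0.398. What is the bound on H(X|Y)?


H(Pe) = -Pe*log2(Pe) - (1-Pe)*log2(1-Pe) = -0.398*log2(0.398) - 0.602*log2(0.602) = 0.529006 + 0.440763 = 0.9698. Pe*log2(M-1) = 0.398*log2(40) = 2.118127. Bound = H(Pe) + Pe*log2(M-1) = 0.529006 + 0.440763 + 2.118127 = 3.0879

3.0879 bits


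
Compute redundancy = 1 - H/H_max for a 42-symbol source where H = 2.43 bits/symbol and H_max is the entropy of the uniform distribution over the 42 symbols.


H_max = log2(K) = log2(42) = 5.3923 bits/symbol. Redundancy = 1 - H/H_max = 1 - 2.43/5.3923 = 1 - 0.4506 = 0.5494

0.5494


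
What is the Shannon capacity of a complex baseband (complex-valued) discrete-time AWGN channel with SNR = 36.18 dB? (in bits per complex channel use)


SNR_linear = 10^(36.18/10) = 4149.5404; C = log2(1 + SNR_linear) = log2(1 + 4149.5404) = 12.0191

12.0191 bits/channel use


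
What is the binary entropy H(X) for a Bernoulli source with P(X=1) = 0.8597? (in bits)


H = -p*log2(p) - (1-p)*log2(1-p). -0.8597*log2(0.8597) = 0.187496; -0.1403*log2(0.1403) = 0.397528. H = 0.187496 + 0.397528 = 0.585

0.585 bits


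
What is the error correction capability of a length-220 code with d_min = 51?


Correction capability = floor((d-1)/2) = floor((51-1)/2) = 25

25 errors


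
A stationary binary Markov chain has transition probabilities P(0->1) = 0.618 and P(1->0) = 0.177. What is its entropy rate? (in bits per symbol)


Stationary distribution: pi_0 = p10/(p01+p10) = 0.2226, pi_1 = 0.7774. Entropy rate H' = pi_0*H(p01) + pi_1*H(p10) = 0.2226*0.9594 + 0.7774*0.6735 = 0.7371

0.7371 bits/symbol


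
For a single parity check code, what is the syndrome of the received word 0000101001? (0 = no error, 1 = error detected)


Syndrome = XOR of all bits = 0 XOR 0 XOR 0 XOR 0 XOR 1 XOR 0 XOR 1 XOR 0 XOR 0 XOR 1 = 1

1


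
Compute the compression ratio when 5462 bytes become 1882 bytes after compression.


Ratio = original / compressed = 5462 / 1882 = 2.9022

2.9022


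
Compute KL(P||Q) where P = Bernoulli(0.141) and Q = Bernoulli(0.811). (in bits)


KL = p*log2(p/q) + (1-p)*log2((1-p)/(1-q)) = 0.141*log2(0.141/0.811) + 0.859*log2(0.859/0.189) = 1.5204

1.5204 bits


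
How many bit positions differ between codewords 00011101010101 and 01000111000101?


Count differing positions: . ^ . ^ ^ . ^ . . ^ . . . . = 5 differences

5


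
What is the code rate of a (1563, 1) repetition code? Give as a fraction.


Rate = k/n = 1/1563

1/1563


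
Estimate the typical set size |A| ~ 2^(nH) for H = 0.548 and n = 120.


log2|A_typical| = nH = 120 * 0.548 = 65.76, so |A_typical| ~ 2^65.76 = 6.248e+19

6.248e+19


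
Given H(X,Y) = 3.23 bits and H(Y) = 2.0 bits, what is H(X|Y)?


H(X|Y) = H(X,Y) - H(Y) = 3.23 - 2.0 = 1.23

1.23 bits


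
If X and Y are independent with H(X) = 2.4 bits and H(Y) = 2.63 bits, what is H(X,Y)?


For independent variables, H(X,Y) = H(X) + H(Y) = 2.4 + 2.63 = 5.03

5.03 bits


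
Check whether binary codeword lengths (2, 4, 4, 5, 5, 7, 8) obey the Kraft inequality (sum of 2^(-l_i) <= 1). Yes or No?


Kraft sum = sum(2^(-l_i)) = 0.4492, need <= 1. Result: satisfied (a binary prefix-free code with these lengths exists)

Yes


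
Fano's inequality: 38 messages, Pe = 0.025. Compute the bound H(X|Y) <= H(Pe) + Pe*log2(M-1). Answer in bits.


H(Pe) = -Pe*log2(Pe) - (1-Pe)*log2(1-Pe) = -0.025*log2(0.025) - 0.975*log2(0.975) = 0.133048 + 0.035613 = 0.1687. Pe*log2(M-1) = 0.025*log2(37) = 0.130236. Bound = H(Pe) + Pe*log2(M-1) = 0.133048 + 0.035613 + 0.130236 = 0.2989

0.2989 bits


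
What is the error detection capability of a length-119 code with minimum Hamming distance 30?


Detection capability = d_min - 1 = 30 - 1 = 29

29 errors


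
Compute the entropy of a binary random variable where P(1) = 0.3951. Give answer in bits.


H = -p*log2(p) - (1-p)*log2(1-p). -0.3951*log2(0.3951) = 0.529320; -0.6049*log2(0.6049) = 0.438692. H = 0.529320 + 0.438692 = 0.968

0.968 bits


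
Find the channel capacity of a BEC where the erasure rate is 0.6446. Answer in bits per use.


C = 1 - epsilon = 1 - 0.6446 = 0.3554

0.3554 bits


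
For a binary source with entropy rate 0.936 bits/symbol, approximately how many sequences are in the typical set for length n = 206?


log2|A_typical| = nH = 206 * 0.936 = 192.816, so |A_typical| ~ 2^192.816 = 1.105e+58

1.105e+58


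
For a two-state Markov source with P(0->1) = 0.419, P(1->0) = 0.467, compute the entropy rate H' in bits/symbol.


Stationary distribution: pi_0 = p10/(p01+p10) = 0.5271, pi_1 = 0.4729. Entropy rate H' = pi_0*H(p01) + pi_1*H(p10) = 0.5271*0.981 + 0.4729*0.9969 = 0.9885

0.9885 bits/symbol


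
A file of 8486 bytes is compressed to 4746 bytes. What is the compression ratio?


Ratio = original / compressed = 8486 / 4746 = 1.788

1.788


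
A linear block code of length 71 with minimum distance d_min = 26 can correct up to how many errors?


Correction capability = floor((d-1)/2) = floor((26-1)/2) = 12

12 errors


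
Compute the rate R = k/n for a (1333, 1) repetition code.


Rate = k/n = 1/1333

1/1333


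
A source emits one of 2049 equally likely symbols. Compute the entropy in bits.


H = log2(n) = log2(2049) = 11.0007

11.0007 bits


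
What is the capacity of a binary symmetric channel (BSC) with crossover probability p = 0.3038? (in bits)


H(p) = -p*log2(p) - (1-p)*log2(1-p) = -0.3038*log2(0.3038) - 0.6962*log2(0.6962) = 0.522173 + 0.363713 = 0.8859. C = 1 - H(p) = 1 - 0.8859 = 0.1141

0.1141 bits


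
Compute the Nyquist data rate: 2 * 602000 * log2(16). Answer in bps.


Rate = 2 * B * log2(M) = 2 * 602000 * 4.0 = 4816000.0

4816000.0 bps


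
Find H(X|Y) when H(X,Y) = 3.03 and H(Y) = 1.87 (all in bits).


H(X|Y) = H(X,Y) - H(Y) = 3.03 - 1.87 = 1.16

1.16 bits


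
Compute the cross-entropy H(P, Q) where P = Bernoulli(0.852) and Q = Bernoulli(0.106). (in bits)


H(P,Q) = -p*log2(q) - (1-p)*log2(1-q). -0.852*log2(0.106) = 2.758660; -0.148*log2(0.894) = 0.023925. H(P,Q) = 2.758660 + 0.023925 = 2.7826

2.7826 bits


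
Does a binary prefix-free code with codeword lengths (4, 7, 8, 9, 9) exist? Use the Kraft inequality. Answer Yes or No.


Kraft sum = sum(2^(-l_i)) = 0.0781, need <= 1. Result: satisfied (a binary prefix-free code with these lengths exists)

Yes


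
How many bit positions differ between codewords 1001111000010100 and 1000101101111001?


Count differing positions: . . . ^ . ^ . ^ . ^ ^ . ^ ^ . ^ = 8 differences

8


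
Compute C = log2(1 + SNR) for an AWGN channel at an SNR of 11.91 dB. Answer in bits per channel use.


SNR_linear = 10^(11.91/10) = 15.5239; C = log2(1 + SNR_linear) = log2(1 + 15.5239) = 4.0465

4.0465 bits/channel use


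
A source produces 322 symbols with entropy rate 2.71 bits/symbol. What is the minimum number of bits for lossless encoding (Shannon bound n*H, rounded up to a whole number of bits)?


Minimum bits >= n * H = 322 * 2.71 = 872.62, rounded up to a whole number of bits = 873

873 bits


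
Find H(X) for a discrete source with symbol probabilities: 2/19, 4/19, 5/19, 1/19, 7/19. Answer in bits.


H = -sum(p_i * log2(p_i)). Terms: -(2/19)*log2(2/19) = 0.341887; -(4/19)*log2(4/19) = 0.473248; -(5/19)*log2(5/19) = 0.506842; -(1/19)*log2(1/19) = 0.223575; -(7/19)*log2(7/19) = 0.530737. H = 0.341887 + 0.473248 + 0.506842 + 0.223575 + 0.530737 = 2.0763

2.0763 bits


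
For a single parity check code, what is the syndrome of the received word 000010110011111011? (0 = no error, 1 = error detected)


Syndrome = XOR of all bits = 0 XOR 0 XOR 0 XOR 0 XOR 1 XOR 0 XOR 1 XOR 1 XOR 0 XOR 0 XOR 1 XOR 1 XOR 1 XOR 1 XOR 1 XOR 0 XOR 1 XOR 1 = 0

0


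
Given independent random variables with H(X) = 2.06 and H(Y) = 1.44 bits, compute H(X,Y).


For independent variables, H(X,Y) = H(X) + H(Y) = 2.06 + 1.44 = 3.5

3.5 bits


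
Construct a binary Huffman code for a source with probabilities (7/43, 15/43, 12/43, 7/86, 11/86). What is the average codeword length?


Huffman construction (repeatedly merge the two least-probable nodes; each merge adds 1 bit to every symbol beneath it): 7/86 + 11/86 = 9/43; 7/43 + 9/43 = 16/43; 12/43 + 15/43 = 27/43; 16/43 + 27/43 = 1. Resulting codeword lengths (in the order the probabilities were given): (2, 2, 2, 3, 3). L_avg = sum(p_i * l_i) = 7/43*2 + 15/43*2 + 12/43*2 + 7/86*3 + 11/86*3 = 95/43 = 2.2093

2.2093 bits


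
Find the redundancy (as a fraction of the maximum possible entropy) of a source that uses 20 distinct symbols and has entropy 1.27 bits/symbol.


H_max = log2(K) = log2(20) = 4.3219 bits/symbol. Redundancy = 1 - H/H_max = 1 - 1.27/4.3219 = 1 - 0.2939 = 0.7061

0.7061


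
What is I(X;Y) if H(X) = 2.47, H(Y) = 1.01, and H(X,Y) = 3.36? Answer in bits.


I(X;Y) = H(X) + H(Y) - H(X,Y) = 2.47 + 1.01 - 3.36 = 0.12

0.12 bits


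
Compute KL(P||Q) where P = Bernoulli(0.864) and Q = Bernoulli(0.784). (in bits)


KL = p*log2(p/q) + (1-p)*log2((1-p)/(1-q)) = 0.864*log2(0.864/0.784) + 0.136*log2(0.136/0.216) = 0.0303

0.0303 bits


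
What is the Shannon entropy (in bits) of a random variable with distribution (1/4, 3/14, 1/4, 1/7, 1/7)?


H = -sum(p_i * log2(p_i)). Terms: -(1/4)*log2(1/4) = 0.500000; -(3/14)*log2(3/14) = 0.476227; -(1/4)*log2(1/4) = 0.500000; -(1/7)*log2(1/7) = 0.401051; -(1/7)*log2(1/7) = 0.401051. H = 0.500000 + 0.476227 + 0.500000 + 0.401051 + 0.401051 = 2.2783

2.2783 bits


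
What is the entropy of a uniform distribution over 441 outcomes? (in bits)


H = log2(n) = log2(441) = 8.7846

8.7846 bits


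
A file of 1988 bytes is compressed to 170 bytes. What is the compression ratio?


Ratio = original / compressed = 1988 / 170 = 11.6941

11.6941


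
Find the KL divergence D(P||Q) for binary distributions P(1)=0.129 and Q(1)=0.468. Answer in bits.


KL = p*log2(p/q) + (1-p)*log2((1-p)/(1-q)) = 0.129*log2(0.129/0.468) + 0.871*log2(0.871/0.532) = 0.3797

0.3797 bits


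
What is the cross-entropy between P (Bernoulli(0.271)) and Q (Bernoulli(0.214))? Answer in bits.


H(P,Q) = -p*log2(q) - (1-p)*log2(1-q). -0.271*log2(0.214) = 0.602790; -0.729*log2(0.786) = 0.253254. H(P,Q) = 0.602790 + 0.253254 = 0.856

0.856 bits


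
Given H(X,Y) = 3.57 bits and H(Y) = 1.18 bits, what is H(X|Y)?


H(X|Y) = H(X,Y) - H(Y) = 3.57 - 1.18 = 2.39

2.39 bits


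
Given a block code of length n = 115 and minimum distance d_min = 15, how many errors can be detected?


Detection capability = d_min - 1 = 15 - 1 = 14

14 errors


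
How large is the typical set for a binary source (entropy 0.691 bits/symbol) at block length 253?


log2|A_typical| = nH = 253 * 0.691 = 174.823, so |A_typical| ~ 2^174.823 = 4.236e+52

4.236e+52


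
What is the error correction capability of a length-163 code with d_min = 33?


Correction capability = floor((d-1)/2) = floor((33-1)/2) = 16

16 errors


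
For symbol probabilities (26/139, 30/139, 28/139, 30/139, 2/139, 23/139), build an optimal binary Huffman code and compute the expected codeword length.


Huffman construction (repeatedly merge the two least-probable nodes; each merge adds 1 bit to every symbol beneath it): 2/139 + 23/139 = 25/139; 25/139 + 26/139 = 51/139; 28/139 + 30/139 = 58/139; 30/139 + 51/139 = 81/139; 58/139 + 81/139 = 1. Resulting codeword lengths (in the order the probabilities were given): (3, 2, 2, 2, 4, 4). L_avg = sum(p_i * l_i) = 26/139*3 + 30/139*2 + 28/139*2 + 30/139*2 + 2/139*4 + 23/139*4 = 354/139 = 2.5468

2.5468 bits


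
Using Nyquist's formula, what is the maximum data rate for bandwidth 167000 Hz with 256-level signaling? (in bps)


Rate = 2 * B * log2(M) = 2 * 167000 * 8.0 = 2672000.0

2672000.0 bps


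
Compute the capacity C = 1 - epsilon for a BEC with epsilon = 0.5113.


C = 1 - epsilon = 1 - 0.5113 = 0.4887

0.4887 bits


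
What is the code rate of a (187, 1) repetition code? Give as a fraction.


Rate = k/n = 1/187

1/187


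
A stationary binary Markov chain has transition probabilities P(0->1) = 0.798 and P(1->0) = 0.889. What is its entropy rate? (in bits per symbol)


Stationary distribution: pi_0 = p10/(p01+p10) = 0.527, pi_1 = 0.473. Entropy rate H' = pi_0*H(p01) + pi_1*H(p10) = 0.527*0.7259 + 0.473*0.5029 = 0.6204

0.6204 bits/symbol


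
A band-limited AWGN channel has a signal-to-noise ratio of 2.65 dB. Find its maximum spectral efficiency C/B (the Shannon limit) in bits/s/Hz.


SNR_linear = 10^(2.65/10) = 1.8408; C/B = log2(1 + SNR_linear) = log2(1 + 1.8408) = 1.5063

1.5063 bits/s/Hz


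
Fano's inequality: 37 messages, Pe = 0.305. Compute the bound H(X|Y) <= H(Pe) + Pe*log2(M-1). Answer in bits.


H(Pe) = -Pe*log2(Pe) - (1-Pe)*log2(1-Pe) = -0.305*log2(0.305) - 0.695*log2(0.695) = 0.522501 + 0.364816 = 0.8873. Pe*log2(M-1) = 0.305*log2(36) = 1.576827. Bound = H(Pe) + Pe*log2(M-1) = 0.522501 + 0.364816 + 1.576827 = 2.4641

2.4641 bits


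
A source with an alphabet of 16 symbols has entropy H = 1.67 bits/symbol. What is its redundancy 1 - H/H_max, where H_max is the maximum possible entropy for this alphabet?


H_max = log2(K) = log2(16) = 4.0 bits/symbol. Redundancy = 1 - H/H_max = 1 - 1.67/4.0 = 1 - 0.4175 = 0.5825

0.5825


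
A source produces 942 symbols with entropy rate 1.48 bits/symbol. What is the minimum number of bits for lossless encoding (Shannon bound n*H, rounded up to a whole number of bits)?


Minimum bits >= n * H = 942 * 1.48 = 1394.16, rounded up to a whole number of bits = 1395

1395 bits


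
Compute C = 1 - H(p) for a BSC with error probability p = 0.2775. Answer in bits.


H(p) = -p*log2(p) - (1-p)*log2(1-p) = -0.2775*log2(0.2775) - 0.7225*log2(0.7225) = 0.513220 + 0.338802 = 0.852. C = 1 - H(p) = 1 - 0.852 = 0.148

0.148 bits


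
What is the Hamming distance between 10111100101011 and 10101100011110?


Count differing positions: . . . ^ . . . . ^ ^ . ^ . ^ = 5 differences

5


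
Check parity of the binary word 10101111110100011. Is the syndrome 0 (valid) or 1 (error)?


Syndrome = XOR of all bits = 1 XOR 0 XOR 1 XOR 0 XOR 1 XOR 1 XOR 1 XOR 1 XOR 1 XOR 1 XOR 0 XOR 1 XOR 0 XOR 0 XOR 0 XOR 1 XOR 1 = 1

1


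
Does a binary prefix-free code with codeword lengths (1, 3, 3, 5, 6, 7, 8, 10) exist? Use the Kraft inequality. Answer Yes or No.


Kraft sum = sum(2^(-l_i)) = 0.8096, need <= 1. Result: satisfied (a binary prefix-free code with these lengths exists)

Yes


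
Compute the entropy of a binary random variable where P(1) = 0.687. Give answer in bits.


H = -p*log2(p) - (1-p)*log2(1-p). -0.687*log2(0.687) = 0.372092; -0.313*log2(0.313) = 0.524515. H = 0.372092 + 0.524515 = 0.8966

0.8966 bits


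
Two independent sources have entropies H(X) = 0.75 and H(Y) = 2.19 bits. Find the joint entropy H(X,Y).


For independent variables, H(X,Y) = H(X) + H(Y) = 0.75 + 2.19 = 2.94

2.94 bits


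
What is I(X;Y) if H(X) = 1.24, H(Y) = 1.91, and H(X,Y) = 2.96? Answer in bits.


I(X;Y) = H(X) + H(Y) - H(X,Y) = 1.24 + 1.91 - 2.96 = 0.19

0.19 bits


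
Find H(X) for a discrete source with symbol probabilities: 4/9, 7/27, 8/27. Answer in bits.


H = -sum(p_i * log2(p_i)). Terms: -(4/9)*log2(4/9) = 0.519967; -(7/27)*log2(7/27) = 0.504916; -(8/27)*log2(8/27) = 0.519967. H = 0.519967 + 0.504916 + 0.519967 = 1.5448

1.5448 bits


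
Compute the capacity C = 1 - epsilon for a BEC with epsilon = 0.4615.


C = 1 - epsilon = 1 - 0.4615 = 0.5385

0.5385 bits


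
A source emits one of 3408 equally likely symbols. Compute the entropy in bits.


H = log2(n) = log2(3408) = 11.7347

11.7347 bits


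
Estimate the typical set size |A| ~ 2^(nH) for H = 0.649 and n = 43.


log2|A_typical| = nH = 43 * 0.649 = 27.907, so |A_typical| ~ 2^27.907 = 2.517e+08

2.517e+08


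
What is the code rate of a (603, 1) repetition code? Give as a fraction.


Rate = k/n = 1/603

1/603


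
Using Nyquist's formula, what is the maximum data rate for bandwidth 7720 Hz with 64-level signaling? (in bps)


Rate = 2 * B * log2(M) = 2 * 7720 * 6.0 = 92640.0

92640.0 bps


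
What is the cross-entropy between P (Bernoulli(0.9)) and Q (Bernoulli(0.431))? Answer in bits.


H(P,Q) = -p*log2(q) - (1-p)*log2(1-q). -0.9*log2(0.431) = 1.092816; -0.1*log2(0.569) = 0.081350. H(P,Q) = 1.092816 + 0.081350 = 1.1742

1.1742 bits


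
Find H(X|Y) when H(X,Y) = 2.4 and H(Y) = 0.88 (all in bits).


H(X|Y) = H(X,Y) - H(Y) = 2.4 - 0.88 = 1.52

1.52 bits


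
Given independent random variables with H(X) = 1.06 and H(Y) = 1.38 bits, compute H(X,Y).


For independent variables, H(X,Y) = H(X) + H(Y) = 1.06 + 1.38 = 2.44

2.44 bits


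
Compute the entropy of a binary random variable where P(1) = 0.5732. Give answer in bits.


H = -p*log2(p) - (1-p)*log2(1-p). -0.5732*log2(0.5732) = 0.460216; -0.4268*log2(0.4268) = 0.524267. H = 0.460216 + 0.524267 = 0.9845

0.9845 bits


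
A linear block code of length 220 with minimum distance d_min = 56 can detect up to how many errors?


Detection capability = d_min - 1 = 56 - 1 = 55

55 errors


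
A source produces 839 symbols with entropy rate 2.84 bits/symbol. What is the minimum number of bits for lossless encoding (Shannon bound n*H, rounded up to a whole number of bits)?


Minimum bits >= n * H = 839 * 2.84 = 2382.76, rounded up to a whole number of bits = 2383

2383 bits


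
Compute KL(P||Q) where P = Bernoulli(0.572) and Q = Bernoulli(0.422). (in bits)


KL = p*log2(p/q) + (1-p)*log2((1-p)/(1-q)) = 0.572*log2(0.572/0.422) + 0.428*log2(0.428/0.578) = 0.0655

0.0655 bits


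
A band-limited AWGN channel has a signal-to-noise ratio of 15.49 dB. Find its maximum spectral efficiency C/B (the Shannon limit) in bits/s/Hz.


SNR_linear = 10^(15.49/10) = 35.3997; C/B = log2(1 + SNR_linear) = log2(1 + 35.3997) = 5.1859

5.1859 bits/s/Hz


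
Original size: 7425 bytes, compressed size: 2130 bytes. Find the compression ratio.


Ratio = original / compressed = 7425 / 2130 = 3.4859

3.4859


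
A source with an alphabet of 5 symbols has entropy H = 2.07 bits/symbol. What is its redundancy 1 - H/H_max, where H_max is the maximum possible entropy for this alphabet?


H_max = log2(K) = log2(5) = 2.3219 bits/symbol. Redundancy = 1 - H/H_max = 1 - 2.07/2.3219 = 1 - 0.8915 = 0.1085

0.1085


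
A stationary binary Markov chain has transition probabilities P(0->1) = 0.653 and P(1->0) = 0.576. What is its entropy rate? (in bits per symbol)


Stationary distribution: pi_0 = p10/(p01+p10) = 0.4687, pi_1 = 0.5313. Entropy rate H' = pi_0*H(p01) + pi_1*H(p10) = 0.4687*0.9314 + 0.5313*0.9833 = 0.9589

0.9589 bits/symbol


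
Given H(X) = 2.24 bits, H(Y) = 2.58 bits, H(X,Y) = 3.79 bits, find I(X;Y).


I(X;Y) = H(X) + H(Y) - H(X,Y) = 2.24 + 2.58 - 3.79 = 1.03

1.03 bits


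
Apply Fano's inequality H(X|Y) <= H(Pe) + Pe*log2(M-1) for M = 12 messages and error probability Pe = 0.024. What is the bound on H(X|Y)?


H(Pe) = -Pe*log2(Pe) - (1-Pe)*log2(1-Pe) = -0.024*log2(0.024) - 0.976*log2(0.976) = 0.129140 + 0.034206 = 0.1633. Pe*log2(M-1) = 0.024*log2(11) = 0.083026. Bound = H(Pe) + Pe*log2(M-1) = 0.129140 + 0.034206 + 0.083026 = 0.2464

0.2464 bits


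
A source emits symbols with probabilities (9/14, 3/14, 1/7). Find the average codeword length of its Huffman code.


Huffman construction (repeatedly merge the two least-probable nodes; each merge adds 1 bit to every symbol beneath it): 1/7 + 3/14 = 5/14; 5/14 + 9/14 = 1. Resulting codeword lengths (in the order the probabilities were given): (1, 2, 2). L_avg = sum(p_i * l_i) = 9/14*1 + 3/14*2 + 1/7*2 = 19/14 = 1.3571

1.3571 bits


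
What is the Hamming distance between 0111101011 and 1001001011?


Count differing positions: ^ ^ ^ . ^ . . . . . = 4 differences

4


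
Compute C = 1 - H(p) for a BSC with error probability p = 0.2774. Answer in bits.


H(p) = -p*log2(p) - (1-p)*log2(1-p) = -0.2774*log2(0.2774) - 0.7226*log2(0.7226) = 0.513179 + 0.338705 = 0.8519. C = 1 - H(p) = 1 - 0.8519 = 0.1481

0.1481 bits


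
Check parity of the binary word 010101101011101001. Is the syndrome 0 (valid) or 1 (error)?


Syndrome = XOR of all bits = 0 XOR 1 XOR 0 XOR 1 XOR 0 XOR 1 XOR 1 XOR 0 XOR 1 XOR 0 XOR 1 XOR 1 XOR 1 XOR 0 XOR 1 XOR 0 XOR 0 XOR 1 = 0

0


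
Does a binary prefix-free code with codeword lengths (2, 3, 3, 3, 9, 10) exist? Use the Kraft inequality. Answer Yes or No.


Kraft sum = sum(2^(-l_i)) = 0.6279, need <= 1. Result: satisfied (a binary prefix-free code with these lengths exists)

Yes


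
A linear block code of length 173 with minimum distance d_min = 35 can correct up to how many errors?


Correction capability = floor((d-1)/2) = floor((35-1)/2) = 17

17 errors


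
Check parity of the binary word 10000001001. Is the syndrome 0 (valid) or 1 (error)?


Syndrome = XOR of all bits = 1 XOR 0 XOR 0 XOR 0 XOR 0 XOR 0 XOR 0 XOR 1 XOR 0 XOR 0 XOR 1 = 1

1


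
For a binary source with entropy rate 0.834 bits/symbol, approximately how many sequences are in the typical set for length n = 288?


log2|A_typical| = nH = 288 * 0.834 = 240.192, so |A_typical| ~ 2^240.192 = 2.018e+72

2.018e+72


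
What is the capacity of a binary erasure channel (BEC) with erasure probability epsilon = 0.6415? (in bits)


C = 1 - epsilon = 1 - 0.6415 = 0.3585

0.3585 bits


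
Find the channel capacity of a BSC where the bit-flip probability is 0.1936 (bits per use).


H(p) = -p*log2(p) - (1-p)*log2(1-p) = -0.1936*log2(0.1936) - 0.8064*log2(0.8064) = 0.458609 + 0.250333 = 0.7089. C = 1 - H(p) = 1 - 0.7089 = 0.2911

0.2911 bits


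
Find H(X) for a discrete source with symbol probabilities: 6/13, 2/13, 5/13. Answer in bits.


H = -sum(p_i * log2(p_i)). Terms: -(6/13)*log2(6/13) = 0.514836; -(2/13)*log2(2/13) = 0.415452; -(5/13)*log2(5/13) = 0.530197. H = 0.514836 + 0.415452 + 0.530197 = 1.4605

1.4605 bits


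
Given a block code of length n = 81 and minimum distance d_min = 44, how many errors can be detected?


Detection capability = d_min - 1 = 44 - 1 = 43

43 errors


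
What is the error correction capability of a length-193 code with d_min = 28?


Correction capability = floor((d-1)/2) = floor((28-1)/2) = 13

13 errors


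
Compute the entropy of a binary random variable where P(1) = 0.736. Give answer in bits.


H = -p*log2(p) - (1-p)*log2(1-p). -0.736*log2(0.736) = 0.325476; -0.264*log2(0.264) = 0.507247. H = 0.325476 + 0.507247 = 0.8327

0.8327 bits


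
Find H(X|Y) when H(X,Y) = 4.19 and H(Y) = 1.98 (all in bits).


H(X|Y) = H(X,Y) - H(Y) = 4.19 - 1.98 = 2.21

2.21 bits


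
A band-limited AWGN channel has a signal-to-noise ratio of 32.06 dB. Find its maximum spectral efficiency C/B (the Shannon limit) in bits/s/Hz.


SNR_linear = 10^(32.06/10) = 1606.9413; C/B = log2(1 + SNR_linear) = log2(1 + 1606.9413) = 10.651

10.651 bits/s/Hz


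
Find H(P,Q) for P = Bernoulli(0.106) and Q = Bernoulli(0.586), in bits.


H(P,Q) = -p*log2(q) - (1-p)*log2(1-q). -0.106*log2(0.586) = 0.081729; -0.894*log2(0.414) = 1.137434. H(P,Q) = 0.081729 + 1.137434 = 1.2192

1.2192 bits


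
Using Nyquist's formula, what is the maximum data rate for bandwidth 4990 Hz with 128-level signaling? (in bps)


Rate = 2 * B * log2(M) = 2 * 4990 * 7.0 = 69860.0

69860.0 bps


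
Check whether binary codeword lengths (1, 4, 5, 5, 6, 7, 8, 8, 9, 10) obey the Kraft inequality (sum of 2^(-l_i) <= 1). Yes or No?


Kraft sum = sum(2^(-l_i)) = 0.6592, need <= 1. Result: satisfied (a binary prefix-free code with these lengths exists)

Yes


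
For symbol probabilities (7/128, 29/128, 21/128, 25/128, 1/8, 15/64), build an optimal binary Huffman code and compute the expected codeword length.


Huffman construction (repeatedly merge the two least-probable nodes; each merge adds 1 bit to every symbol beneath it): 7/128 + 1/8 = 23/128; 21/128 + 23/128 = 11/32; 25/128 + 29/128 = 27/64; 15/64 + 11/32 = 37/64; 27/64 + 37/64 = 1. Resulting codeword lengths (in the order the probabilities were given): (4, 2, 3, 2, 4, 2). L_avg = sum(p_i * l_i) = 7/128*4 + 29/128*2 + 21/128*3 + 25/128*2 + 1/8*4 + 15/64*2 = 323/128 = 2.5234

2.5234 bits


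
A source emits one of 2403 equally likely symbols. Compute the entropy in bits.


H = log2(n) = log2(2403) = 11.2306

11.2306 bits


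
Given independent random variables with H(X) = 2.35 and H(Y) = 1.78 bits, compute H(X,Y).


For independent variables, H(X,Y) = H(X) + H(Y) = 2.35 + 1.78 = 4.13

4.13 bits


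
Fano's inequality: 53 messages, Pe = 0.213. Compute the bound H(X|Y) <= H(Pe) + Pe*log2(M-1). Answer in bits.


H(Pe) = -Pe*log2(Pe) - (1-Pe)*log2(1-Pe) = -0.213*log2(0.213) - 0.787*log2(0.787) = 0.475219 + 0.271959 = 0.7472. Pe*log2(M-1) = 0.213*log2(52) = 1.214194. Bound = H(Pe) + Pe*log2(M-1) = 0.475219 + 0.271959 + 1.214194 = 1.9614

1.9614 bits


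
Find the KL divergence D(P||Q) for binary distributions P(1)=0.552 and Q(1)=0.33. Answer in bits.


KL = p*log2(p/q) + (1-p)*log2((1-p)/(1-q)) = 0.552*log2(0.552/0.33) + 0.448*log2(0.448/0.67) = 0.1496

0.1496 bits


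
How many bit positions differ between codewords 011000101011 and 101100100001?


Count differing positions: ^ ^ . ^ . . . . ^ . ^ . = 5 differences

5


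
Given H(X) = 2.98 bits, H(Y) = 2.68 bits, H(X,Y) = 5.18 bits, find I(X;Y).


I(X;Y) = H(X) + H(Y) - H(X,Y) = 2.98 + 2.68 - 5.18 = 0.48

0.48 bits


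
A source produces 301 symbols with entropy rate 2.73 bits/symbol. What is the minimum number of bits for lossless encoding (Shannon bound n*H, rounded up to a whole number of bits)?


Minimum bits >= n * H = 301 * 2.73 = 821.73, rounded up to a whole number of bits = 822

822 bits


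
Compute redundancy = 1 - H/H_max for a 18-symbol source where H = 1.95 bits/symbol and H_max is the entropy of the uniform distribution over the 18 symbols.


H_max = log2(K) = log2(18) = 4.1699 bits/symbol. Redundancy = 1 - H/H_max = 1 - 1.95/4.1699 = 1 - 0.4676 = 0.5324

0.5324


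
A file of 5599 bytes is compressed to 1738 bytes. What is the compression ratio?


Ratio = original / compressed = 5599 / 1738 = 3.2215

3.2215


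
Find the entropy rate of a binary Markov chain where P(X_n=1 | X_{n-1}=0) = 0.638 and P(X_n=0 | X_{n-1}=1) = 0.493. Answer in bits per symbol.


Stationary distribution: pi_0 = p10/(p01+p10) = 0.4359, pi_1 = 0.5641. Entropy rate H' = pi_0*H(p01) + pi_1*H(p10) = 0.4359*0.9443 + 0.5641*0.9999 = 0.9757

0.9757 bits/symbol


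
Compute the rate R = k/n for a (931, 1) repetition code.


Rate = k/n = 1/931

1/931


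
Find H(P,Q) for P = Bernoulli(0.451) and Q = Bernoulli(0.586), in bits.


H(P,Q) = -p*log2(q) - (1-p)*log2(1-q). -0.451*log2(0.586) = 0.347733; -0.549*log2(0.414) = 0.698491. H(P,Q) = 0.347733 + 0.698491 = 1.0462

1.0462 bits


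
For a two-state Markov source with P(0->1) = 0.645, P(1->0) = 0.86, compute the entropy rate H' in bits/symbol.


Stationary distribution: pi_0 = p10/(p01+p10) = 0.5714, pi_1 = 0.4286. Entropy rate H' = pi_0*H(p01) + pi_1*H(p10) = 0.5714*0.9385 + 0.4286*0.5842 = 0.7866

0.7866 bits/symbol


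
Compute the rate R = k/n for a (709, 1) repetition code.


Rate = k/n = 1/709

1/709


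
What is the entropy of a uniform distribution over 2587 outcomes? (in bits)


H = log2(n) = log2(2587) = 11.3371

11.3371 bits


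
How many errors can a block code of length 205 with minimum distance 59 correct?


Correction capability = floor((d-1)/2) = floor((59-1)/2) = 29

29 errors


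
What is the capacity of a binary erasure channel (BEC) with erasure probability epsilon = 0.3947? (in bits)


C = 1 - epsilon = 1 - 0.3947 = 0.6053

0.6053 bits


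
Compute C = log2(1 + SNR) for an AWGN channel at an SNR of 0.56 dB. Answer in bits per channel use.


SNR_linear = 10^(0.56/10) = 1.1376; C = log2(1 + SNR_linear) = log2(1 + 1.1376) = 1.096

1.096 bits/channel use


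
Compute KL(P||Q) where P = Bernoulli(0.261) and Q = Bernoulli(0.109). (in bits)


KL = p*log2(p/q) + (1-p)*log2((1-p)/(1-q)) = 0.261*log2(0.261/0.109) + 0.739*log2(0.739/0.891) = 0.1294

0.1294 bits


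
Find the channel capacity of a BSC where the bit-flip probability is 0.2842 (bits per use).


H(p) = -p*log2(p) - (1-p)*log2(1-p) = -0.2842*log2(0.2842) - 0.7158*log2(0.7158) = 0.515829 + 0.345282 = 0.8611. C = 1 - H(p) = 1 - 0.8611 = 0.1389

0.1389 bits


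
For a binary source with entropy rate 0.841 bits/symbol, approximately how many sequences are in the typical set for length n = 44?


log2|A_typical| = nH = 44 * 0.841 = 37.004, so |A_typical| ~ 2^37.004 = 1.378e+11

1.378e+11


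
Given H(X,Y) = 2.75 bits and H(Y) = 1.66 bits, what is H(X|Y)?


H(X|Y) = H(X,Y) - H(Y) = 2.75 - 1.66 = 1.09

1.09 bits


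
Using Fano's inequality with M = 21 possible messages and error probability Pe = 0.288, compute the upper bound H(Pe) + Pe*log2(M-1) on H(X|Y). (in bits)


H(Pe) = -Pe*log2(Pe) - (1-Pe)*log2(1-Pe) = -0.288*log2(0.288) - 0.712*log2(0.712) = 0.517207 + 0.348916 = 0.8661. Pe*log2(M-1) = 0.288*log2(20) = 1.244715. Bound = H(Pe) + Pe*log2(M-1) = 0.517207 + 0.348916 + 1.244715 = 2.1108

2.1108 bits


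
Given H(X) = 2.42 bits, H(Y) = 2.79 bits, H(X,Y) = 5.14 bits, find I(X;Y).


I(X;Y) = H(X) + H(Y) - H(X,Y) = 2.42 + 2.79 - 5.14 = 0.07

0.07 bits


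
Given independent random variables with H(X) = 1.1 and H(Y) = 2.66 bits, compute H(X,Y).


For independent variables, H(X,Y) = H(X) + H(Y) = 1.1 + 2.66 = 3.76

3.76 bits


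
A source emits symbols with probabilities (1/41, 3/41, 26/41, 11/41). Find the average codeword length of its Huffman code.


Huffman construction (repeatedly merge the two least-probable nodes; each merge adds 1 bit to every symbol beneath it): 1/41 + 3/41 = 4/41; 4/41 + 11/41 = 15/41; 15/41 + 26/41 = 1. Resulting codeword lengths (in the order the probabilities were given): (3, 3, 1, 2). L_avg = sum(p_i * l_i) = 1/41*3 + 3/41*3 + 26/41*1 + 11/41*2 = 60/41 = 1.4634

1.4634 bits


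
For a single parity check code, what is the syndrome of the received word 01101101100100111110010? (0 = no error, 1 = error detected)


Syndrome = XOR of all bits = 0 XOR 1 XOR 1 XOR 0 XOR 1 XOR 1 XOR 0 XOR 1 XOR 1 XOR 0 XOR 0 XOR 1 XOR 0 XOR 0 XOR 1 XOR 1 XOR 1 XOR 1 XOR 1 XOR 0 XOR 0 XOR 1 XOR 0 = 1

1


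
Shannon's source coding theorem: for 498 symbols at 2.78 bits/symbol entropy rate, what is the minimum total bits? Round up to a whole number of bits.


Minimum bits >= n * H = 498 * 2.78 = 1384.44, rounded up to a whole number of bits = 1385

1385 bits


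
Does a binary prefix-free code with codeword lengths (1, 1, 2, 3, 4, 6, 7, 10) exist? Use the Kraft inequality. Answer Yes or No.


Kraft sum = sum(2^(-l_i)) = 1.4619, need <= 1. Result: violated (a binary prefix-free code with these lengths cannot exist)

No


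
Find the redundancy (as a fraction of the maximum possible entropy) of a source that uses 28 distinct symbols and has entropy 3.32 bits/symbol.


H_max = log2(K) = log2(28) = 4.8074 bits/symbol. Redundancy = 1 - H/H_max = 1 - 3.32/4.8074 = 1 - 0.6906 = 0.3094

0.3094


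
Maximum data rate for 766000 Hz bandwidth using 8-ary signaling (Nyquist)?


Rate = 2 * B * log2(M) = 2 * 766000 * 3.0 = 4596000.0

4596000.0 bps


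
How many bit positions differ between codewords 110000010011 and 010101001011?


Count differing positions: ^ . . ^ . ^ . ^ ^ . . . = 5 differences

5


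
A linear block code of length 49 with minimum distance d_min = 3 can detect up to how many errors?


Detection capability = d_min - 1 = 3 - 1 = 2

2 errors


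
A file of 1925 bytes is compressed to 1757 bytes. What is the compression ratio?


Ratio = original / compressed = 1925 / 1757 = 1.0956

1.0956


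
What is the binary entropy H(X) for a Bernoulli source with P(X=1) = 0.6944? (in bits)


H = -p*log2(p) - (1-p)*log2(1-p). -0.6944*log2(0.6944) = 0.365366; -0.3056*log2(0.3056) = 0.522663. H = 0.365366 + 0.522663 = 0.888

0.888 bits


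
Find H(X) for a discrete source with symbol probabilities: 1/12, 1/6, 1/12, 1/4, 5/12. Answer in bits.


H = -sum(p_i * log2(p_i)). Terms: -(1/12)*log2(1/12) = 0.298747; -(1/6)*log2(1/6) = 0.430827; -(1/12)*log2(1/12) = 0.298747; -(1/4)*log2(1/4) = 0.500000; -(5/12)*log2(5/12) = 0.526264. H = 0.298747 + 0.430827 + 0.298747 + 0.500000 + 0.526264 = 2.0546

2.0546 bits


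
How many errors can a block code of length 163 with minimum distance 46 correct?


Correction capability = floor((d-1)/2) = floor((46-1)/2) = 22

22 errors


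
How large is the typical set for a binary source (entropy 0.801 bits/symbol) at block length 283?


log2|A_typical| = nH = 283 * 0.801 = 226.683, so |A_typical| ~ 2^226.683 = 1.731e+68

1.731e+68


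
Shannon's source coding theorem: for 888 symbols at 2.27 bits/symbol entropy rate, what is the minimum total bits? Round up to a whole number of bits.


Minimum bits >= n * H = 888 * 2.27 = 2015.76, rounded up to a whole number of bits = 2016

2016 bits


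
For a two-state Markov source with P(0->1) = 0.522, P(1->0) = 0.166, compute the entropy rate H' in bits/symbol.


Stationary distribution: pi_0 = p10/(p01+p10) = 0.2413, pi_1 = 0.7587. Entropy rate H' = pi_0*H(p01) + pi_1*H(p10) = 0.2413*0.9986 + 0.7587*0.6485 = 0.733

0.733 bits/symbol


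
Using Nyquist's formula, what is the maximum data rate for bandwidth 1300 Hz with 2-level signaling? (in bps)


Rate = 2 * B * log2(M) = 2 * 1300 * 1.0 = 2600.0

2600.0 bps


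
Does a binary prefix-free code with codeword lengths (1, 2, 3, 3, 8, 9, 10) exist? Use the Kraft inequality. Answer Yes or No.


Kraft sum = sum(2^(-l_i)) = 1.0068, need <= 1. Result: violated (a binary prefix-free code with these lengths cannot exist)

No


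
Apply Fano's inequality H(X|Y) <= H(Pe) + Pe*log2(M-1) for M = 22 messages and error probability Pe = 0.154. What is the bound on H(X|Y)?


H(Pe) = -Pe*log2(Pe) - (1-Pe)*log2(1-Pe) = -0.154*log2(0.154) - 0.846*log2(0.846) = 0.415646 + 0.204115 = 0.6198. Pe*log2(M-1) = 0.154*log2(21) = 0.676417. Bound = H(Pe) + Pe*log2(M-1) = 0.415646 + 0.204115 + 0.676417 = 1.2962

1.2962 bits


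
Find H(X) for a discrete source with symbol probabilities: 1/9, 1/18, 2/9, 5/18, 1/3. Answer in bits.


H = -sum(p_i * log2(p_i)). Terms: -(1/9)*log2(1/9) = 0.352214; -(1/18)*log2(1/18) = 0.231663; -(2/9)*log2(2/9) = 0.482206; -(5/18)*log2(5/18) = 0.513332; -(1/3)*log2(1/3) = 0.528321. H = 0.352214 + 0.231663 + 0.482206 + 0.513332 + 0.528321 = 2.1077

2.1077 bits


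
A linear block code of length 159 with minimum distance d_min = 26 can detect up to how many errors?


Detection capability = d_min - 1 = 26 - 1 = 25

25 errors


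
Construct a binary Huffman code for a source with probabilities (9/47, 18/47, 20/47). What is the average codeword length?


Huffman construction (repeatedly merge the two least-probable nodes; each merge adds 1 bit to every symbol beneath it): 9/47 + 18/47 = 27/47; 20/47 + 27/47 = 1. Resulting codeword lengths (in the order the probabilities were given): (2, 2, 1). L_avg = sum(p_i * l_i) = 9/47*2 + 18/47*2 + 20/47*1 = 74/47 = 1.5745

1.5745 bits


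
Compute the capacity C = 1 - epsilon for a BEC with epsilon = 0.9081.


C = 1 - epsilon = 1 - 0.9081 = 0.0919

0.0919 bits


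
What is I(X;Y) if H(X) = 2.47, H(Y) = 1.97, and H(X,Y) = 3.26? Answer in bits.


I(X;Y) = H(X) + H(Y) - H(X,Y) = 2.47 + 1.97 - 3.26 = 1.18

1.18 bits


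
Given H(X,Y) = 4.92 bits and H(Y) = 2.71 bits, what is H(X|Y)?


H(X|Y) = H(X,Y) - H(Y) = 4.92 - 2.71 = 2.21

2.21 bits


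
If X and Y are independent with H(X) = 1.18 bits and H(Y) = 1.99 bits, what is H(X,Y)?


For independent variables, H(X,Y) = H(X) + H(Y) = 1.18 + 1.99 = 3.17

3.17 bits


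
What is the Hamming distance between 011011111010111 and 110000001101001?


Count differing positions: ^ . ^ . ^ ^ ^ ^ . ^ ^ ^ ^ ^ . = 11 differences

11


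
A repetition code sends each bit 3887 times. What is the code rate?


Rate = k/n = 1/3887

1/3887


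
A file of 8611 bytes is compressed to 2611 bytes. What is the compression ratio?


Ratio = original / compressed = 8611 / 2611 = 3.298

3.298


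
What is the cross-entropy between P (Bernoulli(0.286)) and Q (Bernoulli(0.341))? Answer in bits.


H(P,Q) = -p*log2(q) - (1-p)*log2(1-q). -0.286*log2(0.341) = 0.443917; -0.714*log2(0.659) = 0.429578. H(P,Q) = 0.443917 + 0.429578 = 0.8735

0.8735 bits


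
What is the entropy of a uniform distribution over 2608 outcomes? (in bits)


H = log2(n) = log2(2608) = 11.3487

11.3487 bits


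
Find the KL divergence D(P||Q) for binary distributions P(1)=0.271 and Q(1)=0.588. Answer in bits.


KL = p*log2(p/q) + (1-p)*log2((1-p)/(1-q)) = 0.271*log2(0.271/0.588) + 0.729*log2(0.729/0.412) = 0.2973

0.2973 bits


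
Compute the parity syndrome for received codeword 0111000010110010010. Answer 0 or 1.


Syndrome = XOR of all bits = 0 XOR 1 XOR 1 XOR 1 XOR 0 XOR 0 XOR 0 XOR 0 XOR 1 XOR 0 XOR 1 XOR 1 XOR 0 XOR 0 XOR 1 XOR 0 XOR 0 XOR 1 XOR 0 = 0

0


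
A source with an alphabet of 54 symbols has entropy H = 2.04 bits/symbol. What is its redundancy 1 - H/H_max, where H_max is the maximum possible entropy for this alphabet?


H_max = log2(K) = log2(54) = 5.7549 bits/symbol. Redundancy = 1 - H/H_max = 1 - 2.04/5.7549 = 1 - 0.3545 = 0.6455

0.6455
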